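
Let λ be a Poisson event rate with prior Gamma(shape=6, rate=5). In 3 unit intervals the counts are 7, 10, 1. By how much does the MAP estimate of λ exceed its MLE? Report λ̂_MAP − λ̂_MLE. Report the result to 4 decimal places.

Σxᵢ = 18. Posterior is Gamma(24, 8); MAP = (24−1)/8 = 23/8 ≈ 2.87500.
MLE = x̄ = 18/3 ≈ 6.00000.
Difference = 23/8 − 18/3 = -25/8 ≈ -3.1250.

MAP − MLE = -3.1250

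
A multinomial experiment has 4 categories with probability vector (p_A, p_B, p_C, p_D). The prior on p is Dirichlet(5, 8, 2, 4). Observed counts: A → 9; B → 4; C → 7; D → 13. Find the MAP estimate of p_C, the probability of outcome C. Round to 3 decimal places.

The posterior is Dirichlet(αᵢ + nᵢ) = Dirichlet(14, 12, 9, 17).
For a Dirichlet(a₁,…,a_K) with all aᵢ > 1, the mode has j-th component (aⱼ − 1)/(Σaᵢ − K).
Here Σaᵢ = 52 and K = 4, so p_C = (9 − 1)/(52 − 4) = 8/48 ≈ 0.167.

MAP estimate of p_C = 0.167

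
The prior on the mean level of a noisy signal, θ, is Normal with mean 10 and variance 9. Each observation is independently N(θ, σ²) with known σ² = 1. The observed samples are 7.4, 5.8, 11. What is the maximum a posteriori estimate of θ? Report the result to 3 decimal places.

θ̂_MAP = 8.136

n = 3; x̄ = (7.4 + 5.8 + 11)/3 = 24.2/3 = 121/15 ≈ 8.0667.
For a Normal prior and Normal likelihood with known variance, the posterior is Normal; its mode equals its mean, the precision-weighted average.
Prior precision 1/σ₀² = 1/9; data precision n/σ² = 3/1 = 3.
θ̂ = ((1/9)·10 + 3·(121/15)) / (1/9 + 3) = (1139/45)/(28/9) = 1139/140 ≈ 8.136.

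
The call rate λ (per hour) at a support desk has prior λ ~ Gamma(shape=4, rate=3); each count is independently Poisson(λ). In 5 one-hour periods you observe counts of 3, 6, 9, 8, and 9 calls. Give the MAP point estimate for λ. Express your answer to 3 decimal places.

Σxᵢ = 3+6+9+8+9 = 35, with n = 5.
Posterior ∝ λ^3e^(−3λ) · λ^35e^(−5λ) = λ^38e^(−8λ), i.e. Gamma(shape=39, rate=8).
The mode of a Gamma(a, b) with a ≥ 1 (shape–rate) is (a−1)/b = 38/8 ≈ 4.750.

λ̂_MAP = 4.750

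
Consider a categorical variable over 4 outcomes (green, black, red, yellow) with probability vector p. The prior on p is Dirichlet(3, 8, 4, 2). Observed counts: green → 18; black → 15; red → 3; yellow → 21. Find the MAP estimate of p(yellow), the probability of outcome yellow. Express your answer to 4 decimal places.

The posterior is Dirichlet(αᵢ + nᵢ) = Dirichlet(21, 23, 7, 23).
For a Dirichlet(a₁,…,a_K) with all aᵢ > 1, the mode has j-th component (aⱼ − 1)/(Σaᵢ − K).
Here Σaᵢ = 74 and K = 4, so p(yellow) = (23 − 1)/(74 − 4) = 22/70 ≈ 0.3143.

MAP estimate of p(yellow) = 0.3143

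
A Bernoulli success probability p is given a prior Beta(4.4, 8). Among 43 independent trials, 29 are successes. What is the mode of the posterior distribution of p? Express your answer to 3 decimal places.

Prior: Beta(4.4, 8).
Data: 29 successes in 43 trials. The binomial likelihood contributes p^29(1−p)^14, so the posterior is Beta(4.4+29, 8+14) = Beta(33.4, 22).
For Beta(a, b) with a, b > 1 the mode is (a−1)/(a+b−2) = 32.4/53.4 ≈ 0.607.

p̂_MAP = 0.607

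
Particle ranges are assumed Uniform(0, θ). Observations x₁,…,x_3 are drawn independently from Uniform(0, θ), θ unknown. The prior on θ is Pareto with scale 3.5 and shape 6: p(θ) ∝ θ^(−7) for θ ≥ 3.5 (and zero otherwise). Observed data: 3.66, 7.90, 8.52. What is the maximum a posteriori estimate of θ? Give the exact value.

θ̂_MAP = 8.52

The Uniform(0, θ) likelihood is θ^(−n) for θ ≥ max(xᵢ), zero otherwise. Here max(xᵢ) = 8.52.
Posterior ∝ θ^(−7) · θ^(−3) = θ^(−10) on θ ≥ max(3.5, 8.52) = 8.52.
This density is strictly decreasing in θ, so the posterior mode lies at the lower boundary of the support.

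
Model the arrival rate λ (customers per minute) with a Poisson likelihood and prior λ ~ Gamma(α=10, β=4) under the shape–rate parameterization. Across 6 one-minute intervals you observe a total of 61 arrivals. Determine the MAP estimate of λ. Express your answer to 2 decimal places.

λ̂_MAP = 7.00

Σxᵢ = 61, n = 6.
Posterior ∝ λ^9e^(−4λ) · λ^61e^(−6λ) = λ^70e^(−10λ), i.e. Gamma(shape=71, rate=10).
The mode of a Gamma(a, b) with a ≥ 1 (shape–rate) is (a−1)/b = 70/10 ≈ 7.00.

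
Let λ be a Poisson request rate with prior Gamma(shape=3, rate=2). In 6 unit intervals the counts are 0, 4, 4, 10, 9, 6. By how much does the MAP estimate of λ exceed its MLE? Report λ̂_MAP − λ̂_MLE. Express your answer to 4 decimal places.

Σxᵢ = 33. Posterior is Gamma(36, 8); MAP = (36−1)/8 = 35/8 ≈ 4.37500.
MLE = x̄ = 33/6 ≈ 5.50000.
Difference = 35/8 − 33/6 = -9/8 ≈ -1.1250.

MAP − MLE = -1.1250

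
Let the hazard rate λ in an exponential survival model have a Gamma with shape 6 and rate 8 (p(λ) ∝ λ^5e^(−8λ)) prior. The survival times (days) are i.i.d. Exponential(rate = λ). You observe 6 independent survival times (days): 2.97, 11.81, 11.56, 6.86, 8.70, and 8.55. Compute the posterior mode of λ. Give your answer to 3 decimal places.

λ̂_MAP = 0.188

The Exponential(rate=λ) likelihood is ∝ λ^n e^(−λΣtᵢ). Here n = 6 and Σtᵢ = 2.97 + 11.81 + 11.56 + 6.86 + 8.70 + 8.55 = 50.45.
Posterior ∝ λ^5e^(−8λ) · λ^6e^(−50.45λ) = λ^11e^(−58.45λ), i.e. Gamma(12, 58.45).
Mode = (a−1)/b = 11/58.45 ≈ 0.188.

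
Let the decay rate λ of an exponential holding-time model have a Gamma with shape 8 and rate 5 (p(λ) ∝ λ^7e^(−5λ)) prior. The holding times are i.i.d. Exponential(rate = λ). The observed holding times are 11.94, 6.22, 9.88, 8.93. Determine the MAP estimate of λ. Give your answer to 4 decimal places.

λ̂_MAP = 0.2621

The Exponential(rate=λ) likelihood is ∝ λ^n e^(−λΣtᵢ). Here n = 4 and Σtᵢ = 11.94 + 6.22 + 9.88 + 8.93 = 36.97.
Posterior ∝ λ^7e^(−5λ) · λ^4e^(−36.97λ) = λ^11e^(−41.97λ), i.e. Gamma(12, 41.97).
Mode = (a−1)/b = 11/41.97 ≈ 0.2621.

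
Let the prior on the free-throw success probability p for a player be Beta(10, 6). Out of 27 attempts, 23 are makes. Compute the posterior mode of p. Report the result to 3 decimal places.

p̂_MAP = 0.780

Prior: Beta(10, 6).
Data: 23 successes in 27 trials. The binomial likelihood contributes p^23(1−p)^4, so the posterior is Beta(10+23, 6+4) = Beta(33, 10).
For Beta(a, b) with a, b > 1 the mode is (a−1)/(a+b−2) = 32/41 ≈ 0.780.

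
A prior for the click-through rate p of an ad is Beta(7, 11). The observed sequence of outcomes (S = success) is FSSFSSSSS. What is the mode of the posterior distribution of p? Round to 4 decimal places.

Prior: Beta(7, 11).
Data: 7 successes in 9 trials (from the sequence). The binomial likelihood contributes p^7(1−p)^2, so the posterior is Beta(7+7, 11+2) = Beta(14, 13).
For Beta(a, b) with a, b > 1 the mode is (a−1)/(a+b−2) = 13/25 ≈ 0.5200.

p̂_MAP = 0.5200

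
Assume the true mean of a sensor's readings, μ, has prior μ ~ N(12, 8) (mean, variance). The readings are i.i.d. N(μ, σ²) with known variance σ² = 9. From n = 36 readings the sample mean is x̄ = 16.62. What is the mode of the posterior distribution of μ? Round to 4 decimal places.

n = 36, x̄ = 16.62.
For a Normal prior and Normal likelihood with known variance, the posterior is Normal; its mode equals its mean, the precision-weighted average.
Prior precision 1/σ₀² = 1/8 = 0.125; data precision n/σ² = 36/9 = 4.
μ̂ = (0.125·12 + 4·16.62) / (0.125 + 4) = 67.98/4.125 = 16.4800.

μ̂_MAP = 16.4800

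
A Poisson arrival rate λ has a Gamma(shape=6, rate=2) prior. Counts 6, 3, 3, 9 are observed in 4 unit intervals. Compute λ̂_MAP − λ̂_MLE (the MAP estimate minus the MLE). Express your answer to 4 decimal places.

Σxᵢ = 21. Posterior is Gamma(27, 6); MAP = (27−1)/6 = 26/6 ≈ 4.33333.
MLE = x̄ = 21/4 ≈ 5.25000.
Difference = 26/6 − 21/4 = -11/12 ≈ -0.9167.

MAP − MLE = -0.9167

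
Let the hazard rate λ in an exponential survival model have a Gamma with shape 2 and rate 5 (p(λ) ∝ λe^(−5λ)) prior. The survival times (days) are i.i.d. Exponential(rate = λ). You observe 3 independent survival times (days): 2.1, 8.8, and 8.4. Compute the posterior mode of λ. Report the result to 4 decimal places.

The Exponential(rate=λ) likelihood is ∝ λ^n e^(−λΣtᵢ). Here n = 3 and Σtᵢ = 2.1 + 8.8 + 8.4 = 19.3.
Posterior ∝ λe^(−5λ) · λ^3e^(−19.3λ) = λ^4e^(−24.3λ), i.e. Gamma(5, 24.3).
Mode = (a−1)/b = 4/24.3 ≈ 0.1646.

λ̂_MAP = 0.1646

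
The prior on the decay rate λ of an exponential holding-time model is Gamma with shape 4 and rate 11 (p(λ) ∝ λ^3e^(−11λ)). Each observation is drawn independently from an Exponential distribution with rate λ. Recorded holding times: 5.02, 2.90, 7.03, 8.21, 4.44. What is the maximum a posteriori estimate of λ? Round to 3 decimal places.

λ̂_MAP = 0.207

The Exponential(rate=λ) likelihood is ∝ λ^n e^(−λΣtᵢ). Here n = 5 and Σtᵢ = 5.02 + 2.90 + 7.03 + 8.21 + 4.44 = 27.60.
Posterior ∝ λ^3e^(−11λ) · λ^5e^(−27.60λ) = λ^8e^(−38.60λ), i.e. Gamma(9, 38.60).
Mode = (a−1)/b = 8/38.60 ≈ 0.207.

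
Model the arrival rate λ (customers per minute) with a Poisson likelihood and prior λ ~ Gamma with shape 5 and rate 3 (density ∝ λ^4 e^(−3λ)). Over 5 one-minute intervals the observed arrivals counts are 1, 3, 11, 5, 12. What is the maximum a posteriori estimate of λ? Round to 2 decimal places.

Σxᵢ = 1+3+11+5+12 = 32, with n = 5.
Posterior ∝ λ^4e^(−3λ) · λ^32e^(−5λ) = λ^36e^(−8λ), i.e. Gamma(shape=37, rate=8).
The mode of a Gamma(a, b) with a ≥ 1 (shape–rate) is (a−1)/b = 36/8 ≈ 4.50.

λ̂_MAP = 4.50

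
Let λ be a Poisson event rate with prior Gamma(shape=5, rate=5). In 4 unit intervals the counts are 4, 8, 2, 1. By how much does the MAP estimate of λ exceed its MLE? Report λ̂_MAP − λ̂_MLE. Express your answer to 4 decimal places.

Σxᵢ = 15. Posterior is Gamma(20, 9); MAP = (20−1)/9 = 19/9 ≈ 2.11111.
MLE = x̄ = 15/4 ≈ 3.75000.
Difference = 19/9 − 15/4 = -59/36 ≈ -1.6389.

MAP − MLE = -1.6389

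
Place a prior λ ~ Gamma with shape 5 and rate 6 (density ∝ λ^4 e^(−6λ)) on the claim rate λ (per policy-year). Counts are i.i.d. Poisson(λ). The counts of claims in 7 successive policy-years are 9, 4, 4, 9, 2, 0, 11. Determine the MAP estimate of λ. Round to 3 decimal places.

λ̂_MAP = 3.308

Σxᵢ = 9+4+4+9+2+0+11 = 39, with n = 7.
Posterior ∝ λ^4e^(−6λ) · λ^39e^(−7λ) = λ^43e^(−13λ), i.e. Gamma(shape=44, rate=13).
The mode of a Gamma(a, b) with a ≥ 1 (shape–rate) is (a−1)/b = 43/13 ≈ 3.308.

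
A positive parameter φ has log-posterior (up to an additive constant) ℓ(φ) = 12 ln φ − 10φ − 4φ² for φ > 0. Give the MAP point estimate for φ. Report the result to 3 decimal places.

ℓ'(φ) = 12/φ − 10 − 8φ. Setting this to zero and multiplying by φ: 8φ² + 10φ − 12 = 0.
φ = (−10 + √(10² + 4·8·12)) / (2·8) = (−10 + √484) / 16 = (−10 + 22)/16 = 3/4.
ℓ''(φ) = −12/φ² − 8 < 0, confirming a maximum.

φ̂_MAP = 0.750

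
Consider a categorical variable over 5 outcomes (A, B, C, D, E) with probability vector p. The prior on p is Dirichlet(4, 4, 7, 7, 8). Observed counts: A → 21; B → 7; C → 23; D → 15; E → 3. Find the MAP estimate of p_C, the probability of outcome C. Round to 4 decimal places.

MAP estimate of p_C = 0.3085

The posterior is Dirichlet(αᵢ + nᵢ) = Dirichlet(25, 11, 30, 22, 11).
For a Dirichlet(a₁,…,a_K) with all aᵢ > 1, the mode has j-th component (aⱼ − 1)/(Σaᵢ − K).
Here Σaᵢ = 99 and K = 5, so p_C = (30 − 1)/(99 − 5) = 29/94 ≈ 0.3085.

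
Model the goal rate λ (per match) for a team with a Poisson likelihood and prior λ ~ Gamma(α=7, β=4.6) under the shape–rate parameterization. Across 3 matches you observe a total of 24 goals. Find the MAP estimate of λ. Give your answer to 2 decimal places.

λ̂_MAP = 3.95

Σxᵢ = 24, n = 3.
Posterior ∝ λ^6e^(−4.6λ) · λ^24e^(−3λ) = λ^30e^(−7.6λ), i.e. Gamma(shape=31, rate=7.6).
The mode of a Gamma(a, b) with a ≥ 1 (shape–rate) is (a−1)/b = 30/7.6 ≈ 3.95.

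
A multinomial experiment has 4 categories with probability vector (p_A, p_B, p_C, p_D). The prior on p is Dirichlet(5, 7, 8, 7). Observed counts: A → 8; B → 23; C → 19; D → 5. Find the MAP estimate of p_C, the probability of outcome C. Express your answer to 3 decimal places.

The posterior is Dirichlet(αᵢ + nᵢ) = Dirichlet(13, 30, 27, 12).
For a Dirichlet(a₁,…,a_K) with all aᵢ > 1, the mode has j-th component (aⱼ − 1)/(Σaᵢ − K).
Here Σaᵢ = 82 and K = 4, so p_C = (27 − 1)/(82 − 4) = 26/78 ≈ 0.333.

MAP estimate of p_C = 0.333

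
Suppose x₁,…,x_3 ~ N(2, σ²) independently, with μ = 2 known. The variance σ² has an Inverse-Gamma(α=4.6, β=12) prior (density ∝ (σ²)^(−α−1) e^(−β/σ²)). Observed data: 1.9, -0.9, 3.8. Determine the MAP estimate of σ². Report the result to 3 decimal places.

Sum of squared deviations about the known mean: SS = (1.9−2)² + (-0.9−2)² + (3.8−2)² = 11.66.
The Normal likelihood contributes (σ²)^(−n/2) exp(−SS/(2σ²)), so the posterior is Inverse-Gamma(α + n/2, β + SS/2) = Inverse-Gamma(6.1, 17.83).
The mode of Inverse-Gamma(a, b) is b/(a+1) = 17.83/7.1 ≈ 2.511.

σ̂²_MAP = 2.511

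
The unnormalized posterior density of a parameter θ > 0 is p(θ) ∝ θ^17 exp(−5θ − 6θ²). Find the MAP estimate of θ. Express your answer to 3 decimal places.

ℓ'(θ) = 17/θ − 5 − 12θ. Setting this to zero and multiplying by θ: 12θ² + 5θ − 17 = 0.
θ = (−5 + √(5² + 4·12·17)) / (2·12) = (−5 + √841) / 24 = (−5 + 29)/24 = 1.
ℓ''(θ) = −17/θ² − 12 < 0, confirming a maximum.

θ̂_MAP = 1.000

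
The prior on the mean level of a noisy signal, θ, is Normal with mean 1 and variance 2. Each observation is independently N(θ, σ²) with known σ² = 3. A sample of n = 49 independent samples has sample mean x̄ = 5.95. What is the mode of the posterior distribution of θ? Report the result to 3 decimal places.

n = 49, x̄ = 5.95.
For a Normal prior and Normal likelihood with known variance, the posterior is Normal; its mode equals its mean, the precision-weighted average.
Prior precision 1/σ₀² = 1/2 = 0.5; data precision n/σ² = 49/3.
θ̂ = (0.5·1 + (49/3)·5.95) / (0.5 + 49/3) = (5861/60)/(101/6) = 5861/1010 ≈ 5.803.

θ̂_MAP = 5.803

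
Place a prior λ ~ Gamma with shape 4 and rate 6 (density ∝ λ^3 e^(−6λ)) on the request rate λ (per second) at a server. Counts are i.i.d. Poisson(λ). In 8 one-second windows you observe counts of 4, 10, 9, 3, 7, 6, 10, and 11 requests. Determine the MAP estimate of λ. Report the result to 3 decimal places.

Σxᵢ = 4+10+9+3+7+6+10+11 = 60, with n = 8.
Posterior ∝ λ^3e^(−6λ) · λ^60e^(−8λ) = λ^63e^(−14λ), i.e. Gamma(shape=64, rate=14).
The mode of a Gamma(a, b) with a ≥ 1 (shape–rate) is (a−1)/b = 63/14 ≈ 4.500.

λ̂_MAP = 4.500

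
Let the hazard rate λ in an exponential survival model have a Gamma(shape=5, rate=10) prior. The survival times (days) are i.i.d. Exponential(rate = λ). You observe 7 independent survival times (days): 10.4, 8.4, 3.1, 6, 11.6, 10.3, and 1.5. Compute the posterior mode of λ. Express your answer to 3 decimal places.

λ̂_MAP = 0.179

The Exponential(rate=λ) likelihood is ∝ λ^n e^(−λΣtᵢ). Here n = 7 and Σtᵢ = 10.4 + 8.4 + 3.1 + 6 + 11.6 + 10.3 + 1.5 = 51.3.
Posterior ∝ λ^4e^(−10λ) · λ^7e^(−51.3λ) = λ^11e^(−61.3λ), i.e. Gamma(12, 61.3).
Mode = (a−1)/b = 11/61.3 ≈ 0.179.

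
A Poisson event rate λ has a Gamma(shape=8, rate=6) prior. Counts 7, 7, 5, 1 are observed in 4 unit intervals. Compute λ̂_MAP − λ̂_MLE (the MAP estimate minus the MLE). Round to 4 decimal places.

MAP − MLE = -2.3000

Σxᵢ = 20. Posterior is Gamma(28, 10); MAP = (28−1)/10 = 27/10 ≈ 2.70000.
MLE = x̄ = 20/4 ≈ 5.00000.
Difference = 27/10 − 20/4 = -23/10 ≈ -2.3000.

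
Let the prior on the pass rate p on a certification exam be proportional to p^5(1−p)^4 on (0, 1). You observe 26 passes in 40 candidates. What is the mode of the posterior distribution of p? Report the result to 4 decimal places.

The prior density ∝ p^5(1−p)^4 is the kernel of Beta(6, 5).
Data: 26 successes in 40 trials. The binomial likelihood contributes p^26(1−p)^14, so the posterior is Beta(6+26, 5+14) = Beta(32, 19).
For Beta(a, b) with a, b > 1 the mode is (a−1)/(a+b−2) = 31/49 ≈ 0.6327.

p̂_MAP = 0.6327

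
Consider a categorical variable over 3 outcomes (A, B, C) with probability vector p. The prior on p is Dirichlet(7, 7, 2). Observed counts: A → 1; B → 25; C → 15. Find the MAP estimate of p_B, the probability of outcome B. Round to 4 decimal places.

MAP estimate of p_B = 0.5741

The posterior is Dirichlet(αᵢ + nᵢ) = Dirichlet(8, 32, 17).
For a Dirichlet(a₁,…,a_K) with all aᵢ > 1, the mode has j-th component (aⱼ − 1)/(Σaᵢ − K).
Here Σaᵢ = 57 and K = 3, so p_B = (32 − 1)/(57 − 3) = 31/54 ≈ 0.5741.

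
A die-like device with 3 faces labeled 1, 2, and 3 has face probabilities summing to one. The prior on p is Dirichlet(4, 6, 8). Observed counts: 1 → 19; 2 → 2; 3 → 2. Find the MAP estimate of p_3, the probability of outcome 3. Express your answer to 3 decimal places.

MAP estimate: 0.237

The posterior is Dirichlet(αᵢ + nᵢ) = Dirichlet(23, 8, 10).
For a Dirichlet(a₁,…,a_K) with all aᵢ > 1, the mode has j-th component (aⱼ − 1)/(Σaᵢ − K).
Here Σaᵢ = 41 and K = 3, so p_3 = (10 − 1)/(41 − 3) = 9/38 ≈ 0.237.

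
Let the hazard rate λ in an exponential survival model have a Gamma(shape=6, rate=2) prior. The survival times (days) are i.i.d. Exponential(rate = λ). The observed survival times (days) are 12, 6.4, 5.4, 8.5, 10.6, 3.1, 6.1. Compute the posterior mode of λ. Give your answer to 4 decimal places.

The Exponential(rate=λ) likelihood is ∝ λ^n e^(−λΣtᵢ). Here n = 7 and Σtᵢ = 12 + 6.4 + 5.4 + 8.5 + 10.6 + 3.1 + 6.1 = 52.1.
Posterior ∝ λ^5e^(−2λ) · λ^7e^(−52.1λ) = λ^12e^(−54.1λ), i.e. Gamma(13, 54.1).
Mode = (a−1)/b = 12/54.1 ≈ 0.2218.

λ̂_MAP = 0.2218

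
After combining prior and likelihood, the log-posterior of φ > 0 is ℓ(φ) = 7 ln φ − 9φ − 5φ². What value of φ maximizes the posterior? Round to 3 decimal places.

ℓ'(φ) = 7/φ − 9 − 10φ. Setting this to zero and multiplying by φ: 10φ² + 9φ − 7 = 0.
φ = (−9 + √(9² + 4·10·7)) / (2·10) = (−9 + √361) / 20 = (−9 + 19)/20 = 1/2.
ℓ''(φ) = −7/φ² − 10 < 0, confirming a maximum.

φ̂_MAP = 0.500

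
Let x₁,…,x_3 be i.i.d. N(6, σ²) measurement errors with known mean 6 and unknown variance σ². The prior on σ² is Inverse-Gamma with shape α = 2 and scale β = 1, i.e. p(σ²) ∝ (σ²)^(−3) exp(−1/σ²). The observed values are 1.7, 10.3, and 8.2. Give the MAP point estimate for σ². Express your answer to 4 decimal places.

σ̂²_MAP = 4.8689

Sum of squared deviations about the known mean: SS = (1.7−6)² + (10.3−6)² + (8.2−6)² = 41.82.
The Normal likelihood contributes (σ²)^(−n/2) exp(−SS/(2σ²)), so the posterior is Inverse-Gamma(α + n/2, β + SS/2) = Inverse-Gamma(3.5, 21.91).
The mode of Inverse-Gamma(a, b) is b/(a+1) = 21.91/4.5 ≈ 4.8689.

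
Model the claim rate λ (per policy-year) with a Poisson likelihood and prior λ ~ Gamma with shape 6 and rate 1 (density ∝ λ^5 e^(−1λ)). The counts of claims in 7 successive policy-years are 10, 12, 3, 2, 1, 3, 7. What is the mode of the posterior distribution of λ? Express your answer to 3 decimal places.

λ̂_MAP = 5.375

Σxᵢ = 10+12+3+2+1+3+7 = 38, with n = 7.
Posterior ∝ λ^5e^(−1λ) · λ^38e^(−7λ) = λ^43e^(−8λ), i.e. Gamma(shape=44, rate=8).
The mode of a Gamma(a, b) with a ≥ 1 (shape–rate) is (a−1)/b = 43/8 ≈ 5.375.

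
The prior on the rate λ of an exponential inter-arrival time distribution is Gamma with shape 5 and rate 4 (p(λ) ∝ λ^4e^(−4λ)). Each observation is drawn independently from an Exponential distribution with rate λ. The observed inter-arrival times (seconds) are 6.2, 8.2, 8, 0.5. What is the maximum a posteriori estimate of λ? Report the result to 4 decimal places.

The Exponential(rate=λ) likelihood is ∝ λ^n e^(−λΣtᵢ). Here n = 4 and Σtᵢ = 6.2 + 8.2 + 8 + 0.5 = 22.9.
Posterior ∝ λ^4e^(−4λ) · λ^4e^(−22.9λ) = λ^8e^(−26.9λ), i.e. Gamma(9, 26.9).
Mode = (a−1)/b = 8/26.9 ≈ 0.2974.

λ̂_MAP = 0.2974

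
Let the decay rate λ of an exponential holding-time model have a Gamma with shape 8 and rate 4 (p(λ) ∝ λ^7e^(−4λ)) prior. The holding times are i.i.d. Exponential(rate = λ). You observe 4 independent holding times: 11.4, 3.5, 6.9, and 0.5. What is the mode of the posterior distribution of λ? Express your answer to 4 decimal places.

The Exponential(rate=λ) likelihood is ∝ λ^n e^(−λΣtᵢ). Here n = 4 and Σtᵢ = 11.4 + 3.5 + 6.9 + 0.5 = 22.3.
Posterior ∝ λ^7e^(−4λ) · λ^4e^(−22.3λ) = λ^11e^(−26.3λ), i.e. Gamma(12, 26.3).
Mode = (a−1)/b = 11/26.3 ≈ 0.4183.

λ̂_MAP = 0.4183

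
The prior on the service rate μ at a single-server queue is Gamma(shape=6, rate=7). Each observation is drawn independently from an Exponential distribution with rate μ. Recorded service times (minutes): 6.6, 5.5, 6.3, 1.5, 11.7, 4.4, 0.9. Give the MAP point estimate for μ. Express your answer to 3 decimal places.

The Exponential(rate=μ) likelihood is ∝ μ^n e^(−μΣtᵢ). Here n = 7 and Σtᵢ = 6.6 + 5.5 + 6.3 + 1.5 + 11.7 + 4.4 + 0.9 = 36.9.
Posterior ∝ μ^5e^(−7μ) · μ^7e^(−36.9μ) = μ^12e^(−43.9μ), i.e. Gamma(13, 43.9).
Mode = (a−1)/b = 12/43.9 ≈ 0.273.

μ̂_MAP = 0.273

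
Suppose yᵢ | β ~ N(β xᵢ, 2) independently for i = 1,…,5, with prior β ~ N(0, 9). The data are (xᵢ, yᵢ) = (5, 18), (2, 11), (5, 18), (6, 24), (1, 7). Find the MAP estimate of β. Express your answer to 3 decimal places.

β̂_MAP = 3.870

log p(β | y) = −Σ(yᵢ − βxᵢ)²/(2·2) − β²/(2·9) + const.
Setting the derivative to zero: Σxᵢ(yᵢ − βxᵢ)/2 − β/9 = 0, so β = Σxᵢyᵢ / (Σxᵢ² + σ²/τ²).
Σxᵢyᵢ = 5·18 + 2·11 + 5·18 + 6·24 + 1·7 = 353; Σxᵢ² = 91; σ²/τ² = 2/9.
β̂_MAP = 353 / (91 + 2/9) = 353/(821/9) = 3177/821 ≈ 3.870.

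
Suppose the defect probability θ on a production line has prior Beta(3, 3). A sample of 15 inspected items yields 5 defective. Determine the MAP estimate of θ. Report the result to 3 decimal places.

Prior: Beta(3, 3).
Data: 5 successes in 15 trials. The binomial likelihood contributes θ^5(1−θ)^10, so the posterior is Beta(3+5, 3+10) = Beta(8, 13).
For Beta(a, b) with a, b > 1 the mode is (a−1)/(a+b−2) = 7/19 ≈ 0.368.

θ̂_MAP = 0.368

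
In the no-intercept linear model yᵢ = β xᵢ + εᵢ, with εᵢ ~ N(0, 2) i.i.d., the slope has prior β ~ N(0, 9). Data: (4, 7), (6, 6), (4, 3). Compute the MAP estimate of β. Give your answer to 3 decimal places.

β̂_MAP = 1.114

log p(β | y) = −Σ(yᵢ − βxᵢ)²/(2·2) − β²/(2·9) + const.
Setting the derivative to zero: Σxᵢ(yᵢ − βxᵢ)/2 − β/9 = 0, so β = Σxᵢyᵢ / (Σxᵢ² + σ²/τ²).
Σxᵢyᵢ = 4·7 + 6·6 + 4·3 = 76; Σxᵢ² = 68; σ²/τ² = 2/9.
β̂_MAP = 76 / (68 + 2/9) = 76/(614/9) = 342/307 ≈ 1.114.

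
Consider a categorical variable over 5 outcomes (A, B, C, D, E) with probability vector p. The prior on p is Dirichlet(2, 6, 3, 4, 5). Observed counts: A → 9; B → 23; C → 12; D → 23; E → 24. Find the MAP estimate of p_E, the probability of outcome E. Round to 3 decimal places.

The posterior is Dirichlet(αᵢ + nᵢ) = Dirichlet(11, 29, 15, 27, 29).
For a Dirichlet(a₁,…,a_K) with all aᵢ > 1, the mode has j-th component (aⱼ − 1)/(Σaᵢ − K).
Here Σaᵢ = 111 and K = 5, so p_E = (29 − 1)/(111 − 5) = 28/106 ≈ 0.264.

MAP estimate of p_E = 0.264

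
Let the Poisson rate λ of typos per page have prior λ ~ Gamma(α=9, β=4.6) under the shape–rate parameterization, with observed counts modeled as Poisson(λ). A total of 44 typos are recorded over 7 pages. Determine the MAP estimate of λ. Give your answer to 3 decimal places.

λ̂_MAP = 4.483

Σxᵢ = 44, n = 7.
Posterior ∝ λ^8e^(−4.6λ) · λ^44e^(−7λ) = λ^52e^(−11.6λ), i.e. Gamma(shape=53, rate=11.6).
The mode of a Gamma(a, b) with a ≥ 1 (shape–rate) is (a−1)/b = 52/11.6 ≈ 4.483.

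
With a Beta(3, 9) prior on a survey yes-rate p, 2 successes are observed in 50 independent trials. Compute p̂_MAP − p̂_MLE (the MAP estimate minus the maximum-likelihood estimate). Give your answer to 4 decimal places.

Posterior is Beta(5, 57); MAP = (5−1)/(62−2) = 4/60 ≈ 0.06667.
MLE ignores the prior: p̂_MLE = k/n = 2/50 ≈ 0.04000.
Difference = 4/60 − 2/50 = 2/75 ≈ 0.0267.

MAP − MLE = 0.0267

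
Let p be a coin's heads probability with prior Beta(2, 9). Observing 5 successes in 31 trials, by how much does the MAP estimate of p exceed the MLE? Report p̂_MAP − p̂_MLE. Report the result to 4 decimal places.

Posterior is Beta(7, 35); MAP = (7−1)/(42−2) = 6/40 ≈ 0.15000.
MLE ignores the prior: p̂_MLE = k/n = 5/31 ≈ 0.16129.
Difference = 6/40 − 5/31 = -7/620 ≈ -0.0113.

MAP − MLE = -0.0113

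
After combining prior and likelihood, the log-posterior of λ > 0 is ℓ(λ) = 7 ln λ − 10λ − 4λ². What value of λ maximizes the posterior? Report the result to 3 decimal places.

ℓ'(λ) = 7/λ − 10 − 8λ. Setting this to zero and multiplying by λ: 8λ² + 10λ − 7 = 0.
λ = (−10 + √(10² + 4·8·7)) / (2·8) = (−10 + √324) / 16 = (−10 + 18)/16 = 1/2.
ℓ''(λ) = −7/λ² − 8 < 0, confirming a maximum.

λ̂_MAP = 0.500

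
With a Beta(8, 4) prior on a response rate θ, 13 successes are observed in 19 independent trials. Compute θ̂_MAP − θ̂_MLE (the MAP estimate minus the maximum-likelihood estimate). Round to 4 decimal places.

Posterior is Beta(21, 10); MAP = (21−1)/(31−2) = 20/29 ≈ 0.68966.
MLE ignores the prior: θ̂_MLE = k/n = 13/19 ≈ 0.68421.
Difference = 20/29 − 13/19 = 3/551 ≈ 0.0054.

MAP − MLE = 0.0054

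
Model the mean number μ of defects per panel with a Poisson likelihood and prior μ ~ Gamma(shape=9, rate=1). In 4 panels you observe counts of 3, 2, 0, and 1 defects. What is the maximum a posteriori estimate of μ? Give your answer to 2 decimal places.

μ̂_MAP = 2.80

Σxᵢ = 3+2+0+1 = 6, with n = 4.
Posterior ∝ μ^8e^(−1μ) · μ^6e^(−4μ) = μ^14e^(−5μ), i.e. Gamma(shape=15, rate=5).
The mode of a Gamma(a, b) with a ≥ 1 (shape–rate) is (a−1)/b = 14/5 ≈ 2.80.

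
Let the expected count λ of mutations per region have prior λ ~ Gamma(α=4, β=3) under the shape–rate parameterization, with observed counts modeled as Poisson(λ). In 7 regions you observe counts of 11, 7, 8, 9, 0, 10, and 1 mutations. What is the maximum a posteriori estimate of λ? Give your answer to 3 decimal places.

λ̂_MAP = 4.900

Σxᵢ = 11+7+8+9+0+10+1 = 46, with n = 7.
Posterior ∝ λ^3e^(−3λ) · λ^46e^(−7λ) = λ^49e^(−10λ), i.e. Gamma(shape=50, rate=10).
The mode of a Gamma(a, b) with a ≥ 1 (shape–rate) is (a−1)/b = 49/10 ≈ 4.900.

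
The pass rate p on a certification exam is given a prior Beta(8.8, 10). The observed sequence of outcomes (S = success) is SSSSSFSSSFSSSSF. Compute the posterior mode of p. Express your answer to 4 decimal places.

Prior: Beta(8.8, 10).
Data: 12 successes in 15 trials (from the sequence). The binomial likelihood contributes p^12(1−p)^3, so the posterior is Beta(8.8+12, 10+3) = Beta(20.8, 13).
For Beta(a, b) with a, b > 1 the mode is (a−1)/(a+b−2) = 19.8/31.8 ≈ 0.6226.

p̂_MAP = 0.6226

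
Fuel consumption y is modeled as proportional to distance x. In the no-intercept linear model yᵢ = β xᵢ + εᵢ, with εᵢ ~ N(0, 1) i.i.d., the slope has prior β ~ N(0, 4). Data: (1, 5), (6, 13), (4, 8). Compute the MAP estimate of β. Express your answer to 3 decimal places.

β̂_MAP = 2.160

log p(β | y) = −Σ(yᵢ − βxᵢ)²/(2·1) − β²/(2·4) + const.
Setting the derivative to zero: Σxᵢ(yᵢ − βxᵢ)/1 − β/4 = 0, so β = Σxᵢyᵢ / (Σxᵢ² + σ²/τ²).
Σxᵢyᵢ = 1·5 + 6·13 + 4·8 = 115; Σxᵢ² = 53; σ²/τ² = 0.25.
β̂_MAP = 115 / (53 + 0.25) = 115/53.25 ≈ 2.160.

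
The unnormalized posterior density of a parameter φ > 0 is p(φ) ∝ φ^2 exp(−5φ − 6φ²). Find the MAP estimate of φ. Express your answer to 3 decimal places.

ℓ'(φ) = 2/φ − 5 − 12φ. Setting this to zero and multiplying by φ: 12φ² + 5φ − 2 = 0.
φ = (−5 + √(5² + 4·12·2)) / (2·12) = (−5 + √121) / 24 = (−5 + 11)/24 = 1/4.
ℓ''(φ) = −2/φ² − 12 < 0, confirming a maximum.

φ̂_MAP = 0.250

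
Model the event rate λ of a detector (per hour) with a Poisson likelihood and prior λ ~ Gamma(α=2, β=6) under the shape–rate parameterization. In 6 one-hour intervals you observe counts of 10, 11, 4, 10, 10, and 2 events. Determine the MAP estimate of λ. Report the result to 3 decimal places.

λ̂_MAP = 4.000

Σxᵢ = 10+11+4+10+10+2 = 47, with n = 6.
Posterior ∝ λe^(−6λ) · λ^47e^(−6λ) = λ^48e^(−12λ), i.e. Gamma(shape=49, rate=12).
The mode of a Gamma(a, b) with a ≥ 1 (shape–rate) is (a−1)/b = 48/12 ≈ 4.000.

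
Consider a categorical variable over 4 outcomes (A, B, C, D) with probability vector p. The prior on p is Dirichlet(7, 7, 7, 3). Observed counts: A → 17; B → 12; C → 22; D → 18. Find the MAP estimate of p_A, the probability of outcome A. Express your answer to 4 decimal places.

MAP estimate of p_A = 0.2584

The posterior is Dirichlet(αᵢ + nᵢ) = Dirichlet(24, 19, 29, 21).
For a Dirichlet(a₁,…,a_K) with all aᵢ > 1, the mode has j-th component (aⱼ − 1)/(Σaᵢ − K).
Here Σaᵢ = 93 and K = 4, so p_A = (24 − 1)/(93 − 4) = 23/89 ≈ 0.2584.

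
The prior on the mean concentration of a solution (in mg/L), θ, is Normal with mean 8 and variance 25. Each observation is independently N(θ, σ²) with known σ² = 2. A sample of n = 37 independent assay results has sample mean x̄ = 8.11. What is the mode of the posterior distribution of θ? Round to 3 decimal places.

n = 37, x̄ = 8.11.
For a Normal prior and Normal likelihood with known variance, the posterior is Normal; its mode equals its mean, the precision-weighted average.
Prior precision 1/σ₀² = 1/25 = 0.04; data precision n/σ² = 37/2 = 18.5.
θ̂ = (0.04·8 + 18.5·8.11) / (0.04 + 18.5) = 150.355/18.54 = 30071/3708 ≈ 8.110.

θ̂_MAP = 8.110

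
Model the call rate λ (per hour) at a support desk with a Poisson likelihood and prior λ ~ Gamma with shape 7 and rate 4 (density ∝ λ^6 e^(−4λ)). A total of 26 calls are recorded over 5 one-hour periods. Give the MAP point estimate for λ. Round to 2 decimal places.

λ̂_MAP = 3.56

Σxᵢ = 26, n = 5.
Posterior ∝ λ^6e^(−4λ) · λ^26e^(−5λ) = λ^32e^(−9λ), i.e. Gamma(shape=33, rate=9).
The mode of a Gamma(a, b) with a ≥ 1 (shape–rate) is (a−1)/b = 32/9 ≈ 3.56.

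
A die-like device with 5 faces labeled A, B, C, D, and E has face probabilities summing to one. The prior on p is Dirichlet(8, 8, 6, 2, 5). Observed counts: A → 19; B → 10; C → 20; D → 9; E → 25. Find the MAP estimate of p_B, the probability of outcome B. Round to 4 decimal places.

MAP estimate of p_B = 0.1589

The posterior is Dirichlet(αᵢ + nᵢ) = Dirichlet(27, 18, 26, 11, 30).
For a Dirichlet(a₁,…,a_K) with all aᵢ > 1, the mode has j-th component (aⱼ − 1)/(Σaᵢ − K).
Here Σaᵢ = 112 and K = 5, so p_B = (18 − 1)/(112 − 5) = 17/107 ≈ 0.1589.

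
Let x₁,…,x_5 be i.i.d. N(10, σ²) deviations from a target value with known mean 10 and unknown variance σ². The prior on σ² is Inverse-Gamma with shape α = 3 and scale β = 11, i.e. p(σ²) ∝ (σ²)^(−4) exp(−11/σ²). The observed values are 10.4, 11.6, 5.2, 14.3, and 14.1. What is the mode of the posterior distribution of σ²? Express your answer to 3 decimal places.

Sum of squared deviations about the known mean: SS = (10.4−10)² + (11.6−10)² + (5.2−10)² + (14.3−10)² + (14.1−10)² = 61.06.
The Normal likelihood contributes (σ²)^(−n/2) exp(−SS/(2σ²)), so the posterior is Inverse-Gamma(α + n/2, β + SS/2) = Inverse-Gamma(5.5, 41.53).
The mode of Inverse-Gamma(a, b) is b/(a+1) = 41.53/6.5 ≈ 6.389.

σ̂²_MAP = 6.389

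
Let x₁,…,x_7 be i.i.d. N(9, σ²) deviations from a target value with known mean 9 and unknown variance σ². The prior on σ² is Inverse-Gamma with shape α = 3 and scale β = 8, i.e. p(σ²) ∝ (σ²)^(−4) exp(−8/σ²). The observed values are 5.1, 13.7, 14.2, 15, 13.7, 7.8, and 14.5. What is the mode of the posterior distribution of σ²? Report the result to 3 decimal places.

Sum of squared deviations about the known mean: SS = (5.1−9)² + (13.7−9)² + (14.2−9)² + (15−9)² + (13.7−9)² + (7.8−9)² + (14.5−9)² = 154.12.
The Normal likelihood contributes (σ²)^(−n/2) exp(−SS/(2σ²)), so the posterior is Inverse-Gamma(α + n/2, β + SS/2) = Inverse-Gamma(6.5, 85.06).
The mode of Inverse-Gamma(a, b) is b/(a+1) = 85.06/7.5 ≈ 11.341.

σ̂²_MAP = 11.341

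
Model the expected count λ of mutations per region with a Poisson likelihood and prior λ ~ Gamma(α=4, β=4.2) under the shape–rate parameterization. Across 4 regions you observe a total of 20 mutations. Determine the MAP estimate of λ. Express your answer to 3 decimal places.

λ̂_MAP = 2.805

Σxᵢ = 20, n = 4.
Posterior ∝ λ^3e^(−4.2λ) · λ^20e^(−4λ) = λ^23e^(−8.2λ), i.e. Gamma(shape=24, rate=8.2).
The mode of a Gamma(a, b) with a ≥ 1 (shape–rate) is (a−1)/b = 23/8.2 ≈ 2.805.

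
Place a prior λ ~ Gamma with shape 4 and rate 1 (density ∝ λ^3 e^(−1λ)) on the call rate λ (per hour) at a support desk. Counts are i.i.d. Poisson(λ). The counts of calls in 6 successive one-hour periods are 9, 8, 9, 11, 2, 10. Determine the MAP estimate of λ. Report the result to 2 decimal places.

λ̂_MAP = 7.43

Σxᵢ = 9+8+9+11+2+10 = 49, with n = 6.
Posterior ∝ λ^3e^(−1λ) · λ^49e^(−6λ) = λ^52e^(−7λ), i.e. Gamma(shape=53, rate=7).
The mode of a Gamma(a, b) with a ≥ 1 (shape–rate) is (a−1)/b = 52/7 ≈ 7.43.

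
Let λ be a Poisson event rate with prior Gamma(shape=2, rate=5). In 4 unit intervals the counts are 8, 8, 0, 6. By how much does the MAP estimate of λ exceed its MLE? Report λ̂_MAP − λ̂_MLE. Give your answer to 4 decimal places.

MAP − MLE = -2.9444

Σxᵢ = 22. Posterior is Gamma(24, 9); MAP = (24−1)/9 = 23/9 ≈ 2.55556.
MLE = x̄ = 22/4 ≈ 5.50000.
Difference = 23/9 − 22/4 = -53/18 ≈ -2.9444.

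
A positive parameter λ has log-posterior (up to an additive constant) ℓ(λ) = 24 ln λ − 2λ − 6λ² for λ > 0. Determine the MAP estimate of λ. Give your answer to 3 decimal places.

λ̂_MAP = 1.333

ℓ'(λ) = 24/λ − 2 − 12λ. Setting this to zero and multiplying by λ: 12λ² + 2λ − 24 = 0.
λ = (−2 + √(2² + 4·12·24)) / (2·12) = (−2 + √1156) / 24 = (−2 + 34)/24 = 4/3.
ℓ''(λ) = −24/λ² − 12 < 0, confirming a maximum.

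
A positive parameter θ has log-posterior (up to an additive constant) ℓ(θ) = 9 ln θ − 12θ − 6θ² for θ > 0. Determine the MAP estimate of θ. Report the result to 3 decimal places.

ℓ'(θ) = 9/θ − 12 − 12θ. Setting this to zero and multiplying by θ: 12θ² + 12θ − 9 = 0.
θ = (−12 + √(12² + 4·12·9)) / (2·12) = (−12 + √576) / 24 = (−12 + 24)/24 = 1/2.
ℓ''(θ) = −9/θ² − 12 < 0, confirming a maximum.

θ̂_MAP = 0.500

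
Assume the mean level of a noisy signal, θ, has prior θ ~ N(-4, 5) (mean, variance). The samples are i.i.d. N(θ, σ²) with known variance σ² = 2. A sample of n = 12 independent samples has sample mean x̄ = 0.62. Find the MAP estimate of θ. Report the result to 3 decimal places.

n = 12, x̄ = 0.62.
For a Normal prior and Normal likelihood with known variance, the posterior is Normal; its mode equals its mean, the precision-weighted average.
Prior precision 1/σ₀² = 1/5 = 0.2; data precision n/σ² = 12/2 = 6.
θ̂ = (0.2·(-4) + 6·0.62) / (0.2 + 6) = 2.92/6.2 = 73/155 ≈ 0.471.

θ̂_MAP = 0.471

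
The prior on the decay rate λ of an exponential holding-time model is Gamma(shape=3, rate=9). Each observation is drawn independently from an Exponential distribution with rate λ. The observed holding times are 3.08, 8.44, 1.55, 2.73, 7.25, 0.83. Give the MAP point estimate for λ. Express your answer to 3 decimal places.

The Exponential(rate=λ) likelihood is ∝ λ^n e^(−λΣtᵢ). Here n = 6 and Σtᵢ = 3.08 + 8.44 + 1.55 + 2.73 + 7.25 + 0.83 = 23.88.
Posterior ∝ λ^2e^(−9λ) · λ^6e^(−23.88λ) = λ^8e^(−32.88λ), i.e. Gamma(9, 32.88).
Mode = (a−1)/b = 8/32.88 ≈ 0.243.

λ̂_MAP = 0.243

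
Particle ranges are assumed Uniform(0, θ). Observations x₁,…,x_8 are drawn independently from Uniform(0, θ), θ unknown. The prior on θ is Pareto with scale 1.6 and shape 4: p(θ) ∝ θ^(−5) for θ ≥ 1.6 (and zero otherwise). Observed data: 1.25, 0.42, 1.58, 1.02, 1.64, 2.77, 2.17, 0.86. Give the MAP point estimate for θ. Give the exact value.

θ̂_MAP = 2.77

The Uniform(0, θ) likelihood is θ^(−n) for θ ≥ max(xᵢ), zero otherwise. Here max(xᵢ) = 2.77.
Posterior ∝ θ^(−5) · θ^(−8) = θ^(−13) on θ ≥ max(1.6, 2.77) = 2.77.
This density is strictly decreasing in θ, so the posterior mode lies at the lower boundary of the support.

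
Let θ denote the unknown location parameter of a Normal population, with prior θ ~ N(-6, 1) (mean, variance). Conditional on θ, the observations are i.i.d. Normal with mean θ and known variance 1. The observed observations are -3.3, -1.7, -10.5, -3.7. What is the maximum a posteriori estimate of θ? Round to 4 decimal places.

n = 4; x̄ = ((-3.3) + (-1.7) + (-10.5) + (-3.7))/4 = -19.2/4 = -4.8.
For a Normal prior and Normal likelihood with known variance, the posterior is Normal; its mode equals its mean, the precision-weighted average.
Prior precision 1/σ₀² = 1/1 = 1; data precision n/σ² = 4/1 = 4.
θ̂ = (1·(-6) + 4·(-4.8)) / (1 + 4) = (-25.2)/5 = -5.0400.

θ̂_MAP = -5.0400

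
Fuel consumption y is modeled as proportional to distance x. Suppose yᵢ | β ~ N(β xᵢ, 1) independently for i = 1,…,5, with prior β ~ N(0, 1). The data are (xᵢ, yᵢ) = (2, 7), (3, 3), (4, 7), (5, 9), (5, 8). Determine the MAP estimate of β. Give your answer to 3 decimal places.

β̂_MAP = 1.700

log p(β | y) = −Σ(yᵢ − βxᵢ)²/(2·1) − β²/(2·1) + const.
Setting the derivative to zero: Σxᵢ(yᵢ − βxᵢ)/1 − β/1 = 0, so β = Σxᵢyᵢ / (Σxᵢ² + σ²/τ²).
Σxᵢyᵢ = 2·7 + 3·3 + 4·7 + 5·9 + 5·8 = 136; Σxᵢ² = 79; σ²/τ² = 1.
β̂_MAP = 136 / (79 + 1) = 136/80 ≈ 1.700.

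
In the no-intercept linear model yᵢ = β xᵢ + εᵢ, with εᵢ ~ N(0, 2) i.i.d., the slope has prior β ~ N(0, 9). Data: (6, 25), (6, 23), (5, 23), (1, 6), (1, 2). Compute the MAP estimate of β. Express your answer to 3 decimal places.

log p(β | y) = −Σ(yᵢ − βxᵢ)²/(2·2) − β²/(2·9) + const.
Setting the derivative to zero: Σxᵢ(yᵢ − βxᵢ)/2 − β/9 = 0, so β = Σxᵢyᵢ / (Σxᵢ² + σ²/τ²).
Σxᵢyᵢ = 6·25 + 6·23 + 5·23 + 1·6 + 1·2 = 411; Σxᵢ² = 99; σ²/τ² = 2/9.
β̂_MAP = 411 / (99 + 2/9) = 411/(893/9) = 3699/893 ≈ 4.142.

β̂_MAP = 4.142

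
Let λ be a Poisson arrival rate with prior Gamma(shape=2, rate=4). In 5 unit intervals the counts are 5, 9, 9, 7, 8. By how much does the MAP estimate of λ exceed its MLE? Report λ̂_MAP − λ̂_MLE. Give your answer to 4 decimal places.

Σxᵢ = 38. Posterior is Gamma(40, 9); MAP = (40−1)/9 = 39/9 ≈ 4.33333.
MLE = x̄ = 38/5 ≈ 7.60000.
Difference = 39/9 − 38/5 = -49/15 ≈ -3.2667.

MAP − MLE = -3.2667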